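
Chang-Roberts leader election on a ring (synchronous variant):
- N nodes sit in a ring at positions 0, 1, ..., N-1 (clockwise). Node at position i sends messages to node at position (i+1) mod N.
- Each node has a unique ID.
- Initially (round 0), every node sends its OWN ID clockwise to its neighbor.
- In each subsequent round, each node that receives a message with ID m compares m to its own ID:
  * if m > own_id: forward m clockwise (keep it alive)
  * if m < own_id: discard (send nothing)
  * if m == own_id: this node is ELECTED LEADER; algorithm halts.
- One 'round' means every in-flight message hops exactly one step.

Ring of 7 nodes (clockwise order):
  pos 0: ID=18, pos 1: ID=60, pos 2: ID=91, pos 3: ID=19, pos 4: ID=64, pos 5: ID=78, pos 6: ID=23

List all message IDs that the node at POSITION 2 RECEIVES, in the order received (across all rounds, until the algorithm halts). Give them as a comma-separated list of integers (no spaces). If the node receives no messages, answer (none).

Answer: 60,78,91

Derivation:
Round 1: pos1(id60) recv 18: drop; pos2(id91) recv 60: drop; pos3(id19) recv 91: fwd; pos4(id64) recv 19: drop; pos5(id78) recv 64: drop; pos6(id23) recv 78: fwd; pos0(id18) recv 23: fwd
Round 2: pos4(id64) recv 91: fwd; pos0(id18) recv 78: fwd; pos1(id60) recv 23: drop
Round 3: pos5(id78) recv 91: fwd; pos1(id60) recv 78: fwd
Round 4: pos6(id23) recv 91: fwd; pos2(id91) recv 78: drop
Round 5: pos0(id18) recv 91: fwd
Round 6: pos1(id60) recv 91: fwd
Round 7: pos2(id91) recv 91: ELECTED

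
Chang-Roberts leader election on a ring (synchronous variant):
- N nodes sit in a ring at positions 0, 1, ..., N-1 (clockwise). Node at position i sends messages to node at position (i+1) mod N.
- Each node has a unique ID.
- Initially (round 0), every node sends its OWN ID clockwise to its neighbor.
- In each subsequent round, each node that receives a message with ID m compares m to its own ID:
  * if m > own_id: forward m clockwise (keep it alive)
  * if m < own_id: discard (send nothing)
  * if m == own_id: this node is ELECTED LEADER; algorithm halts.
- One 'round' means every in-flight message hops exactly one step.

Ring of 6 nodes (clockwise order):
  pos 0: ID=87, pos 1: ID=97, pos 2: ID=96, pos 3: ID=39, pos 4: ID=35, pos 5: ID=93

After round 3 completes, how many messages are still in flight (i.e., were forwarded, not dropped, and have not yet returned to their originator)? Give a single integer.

Answer: 2

Derivation:
Round 1: pos1(id97) recv 87: drop; pos2(id96) recv 97: fwd; pos3(id39) recv 96: fwd; pos4(id35) recv 39: fwd; pos5(id93) recv 35: drop; pos0(id87) recv 93: fwd
Round 2: pos3(id39) recv 97: fwd; pos4(id35) recv 96: fwd; pos5(id93) recv 39: drop; pos1(id97) recv 93: drop
Round 3: pos4(id35) recv 97: fwd; pos5(id93) recv 96: fwd
After round 3: 2 messages still in flight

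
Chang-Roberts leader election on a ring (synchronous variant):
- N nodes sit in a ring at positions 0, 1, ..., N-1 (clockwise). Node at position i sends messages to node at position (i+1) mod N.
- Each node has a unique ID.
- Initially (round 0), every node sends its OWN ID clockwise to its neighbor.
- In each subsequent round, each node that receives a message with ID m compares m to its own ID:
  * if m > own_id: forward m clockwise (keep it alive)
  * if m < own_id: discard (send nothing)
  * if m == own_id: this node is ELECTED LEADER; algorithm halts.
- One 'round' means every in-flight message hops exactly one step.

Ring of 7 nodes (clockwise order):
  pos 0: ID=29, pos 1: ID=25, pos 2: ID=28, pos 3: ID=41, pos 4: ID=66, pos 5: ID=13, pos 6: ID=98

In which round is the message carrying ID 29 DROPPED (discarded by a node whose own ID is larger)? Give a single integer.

Round 1: pos1(id25) recv 29: fwd; pos2(id28) recv 25: drop; pos3(id41) recv 28: drop; pos4(id66) recv 41: drop; pos5(id13) recv 66: fwd; pos6(id98) recv 13: drop; pos0(id29) recv 98: fwd
Round 2: pos2(id28) recv 29: fwd; pos6(id98) recv 66: drop; pos1(id25) recv 98: fwd
Round 3: pos3(id41) recv 29: drop; pos2(id28) recv 98: fwd
Round 4: pos3(id41) recv 98: fwd
Round 5: pos4(id66) recv 98: fwd
Round 6: pos5(id13) recv 98: fwd
Round 7: pos6(id98) recv 98: ELECTED
Message ID 29 originates at pos 0; dropped at pos 3 in round 3

Answer: 3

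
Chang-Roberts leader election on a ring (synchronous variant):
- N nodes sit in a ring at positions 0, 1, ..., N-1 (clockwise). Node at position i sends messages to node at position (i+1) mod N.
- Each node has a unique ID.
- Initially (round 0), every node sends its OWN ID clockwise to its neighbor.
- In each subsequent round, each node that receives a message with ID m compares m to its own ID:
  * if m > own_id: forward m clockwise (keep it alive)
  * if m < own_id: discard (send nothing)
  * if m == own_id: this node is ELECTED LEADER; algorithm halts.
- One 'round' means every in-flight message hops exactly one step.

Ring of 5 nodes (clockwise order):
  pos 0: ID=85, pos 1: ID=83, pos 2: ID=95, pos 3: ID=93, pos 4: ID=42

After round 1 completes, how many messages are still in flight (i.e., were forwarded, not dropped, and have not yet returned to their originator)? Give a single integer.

Round 1: pos1(id83) recv 85: fwd; pos2(id95) recv 83: drop; pos3(id93) recv 95: fwd; pos4(id42) recv 93: fwd; pos0(id85) recv 42: drop
After round 1: 3 messages still in flight

Answer: 3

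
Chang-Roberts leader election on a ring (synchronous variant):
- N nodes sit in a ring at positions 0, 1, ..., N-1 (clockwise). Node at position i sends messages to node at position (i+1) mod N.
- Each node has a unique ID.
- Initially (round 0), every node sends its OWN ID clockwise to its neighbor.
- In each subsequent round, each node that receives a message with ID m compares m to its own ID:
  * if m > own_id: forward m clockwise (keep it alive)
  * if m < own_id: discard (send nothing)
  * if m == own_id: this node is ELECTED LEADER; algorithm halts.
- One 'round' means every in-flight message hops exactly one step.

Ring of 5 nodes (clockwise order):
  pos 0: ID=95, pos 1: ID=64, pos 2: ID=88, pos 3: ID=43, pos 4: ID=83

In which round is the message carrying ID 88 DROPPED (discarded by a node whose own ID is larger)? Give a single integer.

Round 1: pos1(id64) recv 95: fwd; pos2(id88) recv 64: drop; pos3(id43) recv 88: fwd; pos4(id83) recv 43: drop; pos0(id95) recv 83: drop
Round 2: pos2(id88) recv 95: fwd; pos4(id83) recv 88: fwd
Round 3: pos3(id43) recv 95: fwd; pos0(id95) recv 88: drop
Round 4: pos4(id83) recv 95: fwd
Round 5: pos0(id95) recv 95: ELECTED
Message ID 88 originates at pos 2; dropped at pos 0 in round 3

Answer: 3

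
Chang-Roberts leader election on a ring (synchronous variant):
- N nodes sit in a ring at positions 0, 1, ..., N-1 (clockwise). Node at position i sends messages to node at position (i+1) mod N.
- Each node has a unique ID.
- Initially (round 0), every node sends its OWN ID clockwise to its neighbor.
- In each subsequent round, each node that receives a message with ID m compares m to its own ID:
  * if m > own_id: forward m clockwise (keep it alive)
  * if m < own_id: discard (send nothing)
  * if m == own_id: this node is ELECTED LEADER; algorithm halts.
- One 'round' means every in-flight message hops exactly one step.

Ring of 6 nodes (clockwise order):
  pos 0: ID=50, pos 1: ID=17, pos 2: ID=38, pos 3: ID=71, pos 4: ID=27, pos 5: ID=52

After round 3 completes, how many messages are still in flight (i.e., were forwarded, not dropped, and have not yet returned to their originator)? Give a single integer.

Answer: 2

Derivation:
Round 1: pos1(id17) recv 50: fwd; pos2(id38) recv 17: drop; pos3(id71) recv 38: drop; pos4(id27) recv 71: fwd; pos5(id52) recv 27: drop; pos0(id50) recv 52: fwd
Round 2: pos2(id38) recv 50: fwd; pos5(id52) recv 71: fwd; pos1(id17) recv 52: fwd
Round 3: pos3(id71) recv 50: drop; pos0(id50) recv 71: fwd; pos2(id38) recv 52: fwd
After round 3: 2 messages still in flight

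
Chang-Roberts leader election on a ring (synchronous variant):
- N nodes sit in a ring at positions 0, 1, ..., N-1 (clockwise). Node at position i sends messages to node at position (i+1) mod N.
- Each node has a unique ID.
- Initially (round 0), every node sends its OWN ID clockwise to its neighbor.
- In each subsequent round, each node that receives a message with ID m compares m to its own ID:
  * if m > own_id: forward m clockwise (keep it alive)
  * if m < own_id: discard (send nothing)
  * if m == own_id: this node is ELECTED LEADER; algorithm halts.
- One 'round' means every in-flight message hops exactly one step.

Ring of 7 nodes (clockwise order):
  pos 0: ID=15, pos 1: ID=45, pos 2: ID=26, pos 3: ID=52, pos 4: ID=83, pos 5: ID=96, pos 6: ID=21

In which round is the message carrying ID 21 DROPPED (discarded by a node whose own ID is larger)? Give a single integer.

Answer: 2

Derivation:
Round 1: pos1(id45) recv 15: drop; pos2(id26) recv 45: fwd; pos3(id52) recv 26: drop; pos4(id83) recv 52: drop; pos5(id96) recv 83: drop; pos6(id21) recv 96: fwd; pos0(id15) recv 21: fwd
Round 2: pos3(id52) recv 45: drop; pos0(id15) recv 96: fwd; pos1(id45) recv 21: drop
Round 3: pos1(id45) recv 96: fwd
Round 4: pos2(id26) recv 96: fwd
Round 5: pos3(id52) recv 96: fwd
Round 6: pos4(id83) recv 96: fwd
Round 7: pos5(id96) recv 96: ELECTED
Message ID 21 originates at pos 6; dropped at pos 1 in round 2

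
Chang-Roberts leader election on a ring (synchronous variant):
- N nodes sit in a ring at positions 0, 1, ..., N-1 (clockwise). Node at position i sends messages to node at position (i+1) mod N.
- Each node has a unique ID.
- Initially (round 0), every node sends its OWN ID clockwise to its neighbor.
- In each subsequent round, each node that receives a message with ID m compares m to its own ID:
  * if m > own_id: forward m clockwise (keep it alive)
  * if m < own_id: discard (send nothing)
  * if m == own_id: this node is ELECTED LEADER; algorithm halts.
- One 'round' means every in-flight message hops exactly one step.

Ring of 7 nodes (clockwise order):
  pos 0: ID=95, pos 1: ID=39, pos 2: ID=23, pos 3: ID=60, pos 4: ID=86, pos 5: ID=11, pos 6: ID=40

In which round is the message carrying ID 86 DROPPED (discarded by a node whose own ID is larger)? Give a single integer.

Answer: 3

Derivation:
Round 1: pos1(id39) recv 95: fwd; pos2(id23) recv 39: fwd; pos3(id60) recv 23: drop; pos4(id86) recv 60: drop; pos5(id11) recv 86: fwd; pos6(id40) recv 11: drop; pos0(id95) recv 40: drop
Round 2: pos2(id23) recv 95: fwd; pos3(id60) recv 39: drop; pos6(id40) recv 86: fwd
Round 3: pos3(id60) recv 95: fwd; pos0(id95) recv 86: drop
Round 4: pos4(id86) recv 95: fwd
Round 5: pos5(id11) recv 95: fwd
Round 6: pos6(id40) recv 95: fwd
Round 7: pos0(id95) recv 95: ELECTED
Message ID 86 originates at pos 4; dropped at pos 0 in round 3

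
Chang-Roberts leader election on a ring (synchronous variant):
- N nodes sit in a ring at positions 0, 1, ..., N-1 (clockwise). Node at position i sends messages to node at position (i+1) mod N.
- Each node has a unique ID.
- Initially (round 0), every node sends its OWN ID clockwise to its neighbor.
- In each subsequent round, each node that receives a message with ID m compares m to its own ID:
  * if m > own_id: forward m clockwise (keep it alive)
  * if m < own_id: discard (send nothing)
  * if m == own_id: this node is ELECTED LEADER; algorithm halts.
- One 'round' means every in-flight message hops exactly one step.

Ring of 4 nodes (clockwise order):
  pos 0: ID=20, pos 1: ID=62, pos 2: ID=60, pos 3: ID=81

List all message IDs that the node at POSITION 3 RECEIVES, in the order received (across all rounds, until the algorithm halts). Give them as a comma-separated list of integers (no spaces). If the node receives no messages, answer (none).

Answer: 60,62,81

Derivation:
Round 1: pos1(id62) recv 20: drop; pos2(id60) recv 62: fwd; pos3(id81) recv 60: drop; pos0(id20) recv 81: fwd
Round 2: pos3(id81) recv 62: drop; pos1(id62) recv 81: fwd
Round 3: pos2(id60) recv 81: fwd
Round 4: pos3(id81) recv 81: ELECTED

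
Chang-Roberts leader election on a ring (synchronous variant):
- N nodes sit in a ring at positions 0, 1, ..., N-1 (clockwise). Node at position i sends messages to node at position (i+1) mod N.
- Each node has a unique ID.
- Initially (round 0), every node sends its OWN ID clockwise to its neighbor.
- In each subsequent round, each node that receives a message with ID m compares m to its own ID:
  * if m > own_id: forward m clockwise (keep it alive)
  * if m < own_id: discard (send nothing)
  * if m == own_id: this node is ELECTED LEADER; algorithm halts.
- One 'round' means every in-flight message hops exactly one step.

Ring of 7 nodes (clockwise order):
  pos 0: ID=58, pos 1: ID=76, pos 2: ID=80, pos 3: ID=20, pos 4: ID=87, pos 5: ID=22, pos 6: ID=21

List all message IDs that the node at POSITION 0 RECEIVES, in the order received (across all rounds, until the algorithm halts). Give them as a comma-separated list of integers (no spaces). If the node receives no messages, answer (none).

Answer: 21,22,87

Derivation:
Round 1: pos1(id76) recv 58: drop; pos2(id80) recv 76: drop; pos3(id20) recv 80: fwd; pos4(id87) recv 20: drop; pos5(id22) recv 87: fwd; pos6(id21) recv 22: fwd; pos0(id58) recv 21: drop
Round 2: pos4(id87) recv 80: drop; pos6(id21) recv 87: fwd; pos0(id58) recv 22: drop
Round 3: pos0(id58) recv 87: fwd
Round 4: pos1(id76) recv 87: fwd
Round 5: pos2(id80) recv 87: fwd
Round 6: pos3(id20) recv 87: fwd
Round 7: pos4(id87) recv 87: ELECTED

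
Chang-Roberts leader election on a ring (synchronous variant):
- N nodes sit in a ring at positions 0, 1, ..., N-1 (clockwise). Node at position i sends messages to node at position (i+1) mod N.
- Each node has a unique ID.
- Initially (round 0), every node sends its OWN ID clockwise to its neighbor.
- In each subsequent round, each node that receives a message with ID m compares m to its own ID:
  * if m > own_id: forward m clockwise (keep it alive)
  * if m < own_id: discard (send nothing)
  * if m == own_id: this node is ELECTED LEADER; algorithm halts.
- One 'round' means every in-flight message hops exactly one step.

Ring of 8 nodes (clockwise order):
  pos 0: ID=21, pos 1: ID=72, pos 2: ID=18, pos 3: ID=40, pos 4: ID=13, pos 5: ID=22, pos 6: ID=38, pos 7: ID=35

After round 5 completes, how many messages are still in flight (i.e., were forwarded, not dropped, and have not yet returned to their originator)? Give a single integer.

Answer: 2

Derivation:
Round 1: pos1(id72) recv 21: drop; pos2(id18) recv 72: fwd; pos3(id40) recv 18: drop; pos4(id13) recv 40: fwd; pos5(id22) recv 13: drop; pos6(id38) recv 22: drop; pos7(id35) recv 38: fwd; pos0(id21) recv 35: fwd
Round 2: pos3(id40) recv 72: fwd; pos5(id22) recv 40: fwd; pos0(id21) recv 38: fwd; pos1(id72) recv 35: drop
Round 3: pos4(id13) recv 72: fwd; pos6(id38) recv 40: fwd; pos1(id72) recv 38: drop
Round 4: pos5(id22) recv 72: fwd; pos7(id35) recv 40: fwd
Round 5: pos6(id38) recv 72: fwd; pos0(id21) recv 40: fwd
After round 5: 2 messages still in flight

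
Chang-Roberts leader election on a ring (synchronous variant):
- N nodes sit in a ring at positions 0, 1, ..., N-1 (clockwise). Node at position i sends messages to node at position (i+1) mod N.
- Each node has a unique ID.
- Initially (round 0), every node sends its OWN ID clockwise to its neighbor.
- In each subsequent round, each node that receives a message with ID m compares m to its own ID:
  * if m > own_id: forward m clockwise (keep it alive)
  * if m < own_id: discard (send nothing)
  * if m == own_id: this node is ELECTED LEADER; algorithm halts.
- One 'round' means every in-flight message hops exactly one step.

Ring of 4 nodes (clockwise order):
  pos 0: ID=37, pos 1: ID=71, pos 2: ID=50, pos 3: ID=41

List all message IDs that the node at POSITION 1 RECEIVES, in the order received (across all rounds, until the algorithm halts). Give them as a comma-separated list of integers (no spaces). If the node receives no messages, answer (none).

Answer: 37,41,50,71

Derivation:
Round 1: pos1(id71) recv 37: drop; pos2(id50) recv 71: fwd; pos3(id41) recv 50: fwd; pos0(id37) recv 41: fwd
Round 2: pos3(id41) recv 71: fwd; pos0(id37) recv 50: fwd; pos1(id71) recv 41: drop
Round 3: pos0(id37) recv 71: fwd; pos1(id71) recv 50: drop
Round 4: pos1(id71) recv 71: ELECTED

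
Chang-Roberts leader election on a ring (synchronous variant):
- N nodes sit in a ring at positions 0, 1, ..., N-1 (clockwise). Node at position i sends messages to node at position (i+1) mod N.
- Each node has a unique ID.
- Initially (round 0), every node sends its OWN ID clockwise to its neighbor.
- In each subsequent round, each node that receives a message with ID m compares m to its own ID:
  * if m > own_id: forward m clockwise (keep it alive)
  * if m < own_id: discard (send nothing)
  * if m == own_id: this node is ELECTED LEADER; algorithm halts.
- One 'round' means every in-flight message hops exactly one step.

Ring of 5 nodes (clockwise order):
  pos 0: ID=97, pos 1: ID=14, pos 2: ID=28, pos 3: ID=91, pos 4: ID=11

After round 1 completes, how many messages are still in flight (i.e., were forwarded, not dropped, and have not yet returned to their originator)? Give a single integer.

Round 1: pos1(id14) recv 97: fwd; pos2(id28) recv 14: drop; pos3(id91) recv 28: drop; pos4(id11) recv 91: fwd; pos0(id97) recv 11: drop
After round 1: 2 messages still in flight

Answer: 2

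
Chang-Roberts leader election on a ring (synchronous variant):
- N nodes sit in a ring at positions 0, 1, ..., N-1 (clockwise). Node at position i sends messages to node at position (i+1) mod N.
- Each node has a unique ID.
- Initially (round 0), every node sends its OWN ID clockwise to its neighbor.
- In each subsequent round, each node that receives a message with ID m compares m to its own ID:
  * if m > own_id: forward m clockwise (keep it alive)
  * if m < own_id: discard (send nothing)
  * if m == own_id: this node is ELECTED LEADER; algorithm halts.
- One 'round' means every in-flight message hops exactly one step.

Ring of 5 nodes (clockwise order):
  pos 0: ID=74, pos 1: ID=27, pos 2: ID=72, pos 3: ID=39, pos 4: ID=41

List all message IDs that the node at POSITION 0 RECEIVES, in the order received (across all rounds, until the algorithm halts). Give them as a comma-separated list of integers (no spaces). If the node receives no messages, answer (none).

Round 1: pos1(id27) recv 74: fwd; pos2(id72) recv 27: drop; pos3(id39) recv 72: fwd; pos4(id41) recv 39: drop; pos0(id74) recv 41: drop
Round 2: pos2(id72) recv 74: fwd; pos4(id41) recv 72: fwd
Round 3: pos3(id39) recv 74: fwd; pos0(id74) recv 72: drop
Round 4: pos4(id41) recv 74: fwd
Round 5: pos0(id74) recv 74: ELECTED

Answer: 41,72,74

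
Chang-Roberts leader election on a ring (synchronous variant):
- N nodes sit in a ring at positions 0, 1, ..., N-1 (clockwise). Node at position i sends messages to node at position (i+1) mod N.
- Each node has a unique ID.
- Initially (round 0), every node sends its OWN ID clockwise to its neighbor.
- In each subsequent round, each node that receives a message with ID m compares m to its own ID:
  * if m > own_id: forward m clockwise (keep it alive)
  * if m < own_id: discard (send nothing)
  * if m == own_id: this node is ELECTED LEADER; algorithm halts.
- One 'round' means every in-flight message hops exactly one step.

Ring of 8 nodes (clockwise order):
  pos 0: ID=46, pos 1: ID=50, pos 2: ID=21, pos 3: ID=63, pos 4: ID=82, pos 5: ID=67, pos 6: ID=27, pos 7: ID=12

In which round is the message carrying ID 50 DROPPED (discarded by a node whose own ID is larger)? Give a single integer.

Round 1: pos1(id50) recv 46: drop; pos2(id21) recv 50: fwd; pos3(id63) recv 21: drop; pos4(id82) recv 63: drop; pos5(id67) recv 82: fwd; pos6(id27) recv 67: fwd; pos7(id12) recv 27: fwd; pos0(id46) recv 12: drop
Round 2: pos3(id63) recv 50: drop; pos6(id27) recv 82: fwd; pos7(id12) recv 67: fwd; pos0(id46) recv 27: drop
Round 3: pos7(id12) recv 82: fwd; pos0(id46) recv 67: fwd
Round 4: pos0(id46) recv 82: fwd; pos1(id50) recv 67: fwd
Round 5: pos1(id50) recv 82: fwd; pos2(id21) recv 67: fwd
Round 6: pos2(id21) recv 82: fwd; pos3(id63) recv 67: fwd
Round 7: pos3(id63) recv 82: fwd; pos4(id82) recv 67: drop
Round 8: pos4(id82) recv 82: ELECTED
Message ID 50 originates at pos 1; dropped at pos 3 in round 2

Answer: 2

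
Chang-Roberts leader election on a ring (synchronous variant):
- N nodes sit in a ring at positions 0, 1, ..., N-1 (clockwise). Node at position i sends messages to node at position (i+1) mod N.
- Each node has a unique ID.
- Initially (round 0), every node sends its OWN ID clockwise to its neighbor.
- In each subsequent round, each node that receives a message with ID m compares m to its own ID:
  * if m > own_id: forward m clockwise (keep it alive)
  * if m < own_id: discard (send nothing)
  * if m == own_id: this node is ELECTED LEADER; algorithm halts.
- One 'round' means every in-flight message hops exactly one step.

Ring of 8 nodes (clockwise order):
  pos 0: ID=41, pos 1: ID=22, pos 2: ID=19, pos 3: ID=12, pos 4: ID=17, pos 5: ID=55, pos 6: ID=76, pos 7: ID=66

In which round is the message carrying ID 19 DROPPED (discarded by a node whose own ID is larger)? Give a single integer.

Answer: 3

Derivation:
Round 1: pos1(id22) recv 41: fwd; pos2(id19) recv 22: fwd; pos3(id12) recv 19: fwd; pos4(id17) recv 12: drop; pos5(id55) recv 17: drop; pos6(id76) recv 55: drop; pos7(id66) recv 76: fwd; pos0(id41) recv 66: fwd
Round 2: pos2(id19) recv 41: fwd; pos3(id12) recv 22: fwd; pos4(id17) recv 19: fwd; pos0(id41) recv 76: fwd; pos1(id22) recv 66: fwd
Round 3: pos3(id12) recv 41: fwd; pos4(id17) recv 22: fwd; pos5(id55) recv 19: drop; pos1(id22) recv 76: fwd; pos2(id19) recv 66: fwd
Round 4: pos4(id17) recv 41: fwd; pos5(id55) recv 22: drop; pos2(id19) recv 76: fwd; pos3(id12) recv 66: fwd
Round 5: pos5(id55) recv 41: drop; pos3(id12) recv 76: fwd; pos4(id17) recv 66: fwd
Round 6: pos4(id17) recv 76: fwd; pos5(id55) recv 66: fwd
Round 7: pos5(id55) recv 76: fwd; pos6(id76) recv 66: drop
Round 8: pos6(id76) recv 76: ELECTED
Message ID 19 originates at pos 2; dropped at pos 5 in round 3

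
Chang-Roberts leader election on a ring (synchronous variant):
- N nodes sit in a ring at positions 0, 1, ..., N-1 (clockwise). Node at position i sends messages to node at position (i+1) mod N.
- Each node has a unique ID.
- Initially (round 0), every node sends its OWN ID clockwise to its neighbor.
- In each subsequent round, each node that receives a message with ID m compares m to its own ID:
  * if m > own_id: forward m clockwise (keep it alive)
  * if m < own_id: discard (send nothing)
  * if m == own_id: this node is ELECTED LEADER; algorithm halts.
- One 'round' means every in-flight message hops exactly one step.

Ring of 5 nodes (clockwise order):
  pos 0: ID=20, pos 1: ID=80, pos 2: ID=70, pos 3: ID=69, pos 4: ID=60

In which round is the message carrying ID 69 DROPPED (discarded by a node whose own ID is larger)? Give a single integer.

Round 1: pos1(id80) recv 20: drop; pos2(id70) recv 80: fwd; pos3(id69) recv 70: fwd; pos4(id60) recv 69: fwd; pos0(id20) recv 60: fwd
Round 2: pos3(id69) recv 80: fwd; pos4(id60) recv 70: fwd; pos0(id20) recv 69: fwd; pos1(id80) recv 60: drop
Round 3: pos4(id60) recv 80: fwd; pos0(id20) recv 70: fwd; pos1(id80) recv 69: drop
Round 4: pos0(id20) recv 80: fwd; pos1(id80) recv 70: drop
Round 5: pos1(id80) recv 80: ELECTED
Message ID 69 originates at pos 3; dropped at pos 1 in round 3

Answer: 3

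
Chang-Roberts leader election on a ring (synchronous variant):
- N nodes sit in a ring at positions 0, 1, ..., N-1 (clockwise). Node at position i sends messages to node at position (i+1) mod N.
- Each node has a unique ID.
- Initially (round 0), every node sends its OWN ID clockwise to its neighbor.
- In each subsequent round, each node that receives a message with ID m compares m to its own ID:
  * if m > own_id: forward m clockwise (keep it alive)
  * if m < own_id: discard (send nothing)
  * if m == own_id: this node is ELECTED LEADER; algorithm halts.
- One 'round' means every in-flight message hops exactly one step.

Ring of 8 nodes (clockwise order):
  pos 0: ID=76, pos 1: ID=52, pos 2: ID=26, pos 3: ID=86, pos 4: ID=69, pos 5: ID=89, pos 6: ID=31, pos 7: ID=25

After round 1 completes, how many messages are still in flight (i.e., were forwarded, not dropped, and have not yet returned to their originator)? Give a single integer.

Round 1: pos1(id52) recv 76: fwd; pos2(id26) recv 52: fwd; pos3(id86) recv 26: drop; pos4(id69) recv 86: fwd; pos5(id89) recv 69: drop; pos6(id31) recv 89: fwd; pos7(id25) recv 31: fwd; pos0(id76) recv 25: drop
After round 1: 5 messages still in flight

Answer: 5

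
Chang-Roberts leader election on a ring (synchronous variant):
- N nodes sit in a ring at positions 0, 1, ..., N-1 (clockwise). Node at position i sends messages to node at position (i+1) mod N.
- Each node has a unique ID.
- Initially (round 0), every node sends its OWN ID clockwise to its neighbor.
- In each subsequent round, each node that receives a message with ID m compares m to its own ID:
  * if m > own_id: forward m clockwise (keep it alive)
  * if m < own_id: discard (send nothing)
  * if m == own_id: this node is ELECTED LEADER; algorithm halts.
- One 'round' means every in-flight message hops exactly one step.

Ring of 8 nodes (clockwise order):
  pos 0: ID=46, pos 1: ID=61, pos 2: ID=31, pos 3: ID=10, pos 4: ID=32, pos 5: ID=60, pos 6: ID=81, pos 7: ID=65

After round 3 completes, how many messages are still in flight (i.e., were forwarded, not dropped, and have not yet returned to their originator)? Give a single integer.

Answer: 3

Derivation:
Round 1: pos1(id61) recv 46: drop; pos2(id31) recv 61: fwd; pos3(id10) recv 31: fwd; pos4(id32) recv 10: drop; pos5(id60) recv 32: drop; pos6(id81) recv 60: drop; pos7(id65) recv 81: fwd; pos0(id46) recv 65: fwd
Round 2: pos3(id10) recv 61: fwd; pos4(id32) recv 31: drop; pos0(id46) recv 81: fwd; pos1(id61) recv 65: fwd
Round 3: pos4(id32) recv 61: fwd; pos1(id61) recv 81: fwd; pos2(id31) recv 65: fwd
After round 3: 3 messages still in flight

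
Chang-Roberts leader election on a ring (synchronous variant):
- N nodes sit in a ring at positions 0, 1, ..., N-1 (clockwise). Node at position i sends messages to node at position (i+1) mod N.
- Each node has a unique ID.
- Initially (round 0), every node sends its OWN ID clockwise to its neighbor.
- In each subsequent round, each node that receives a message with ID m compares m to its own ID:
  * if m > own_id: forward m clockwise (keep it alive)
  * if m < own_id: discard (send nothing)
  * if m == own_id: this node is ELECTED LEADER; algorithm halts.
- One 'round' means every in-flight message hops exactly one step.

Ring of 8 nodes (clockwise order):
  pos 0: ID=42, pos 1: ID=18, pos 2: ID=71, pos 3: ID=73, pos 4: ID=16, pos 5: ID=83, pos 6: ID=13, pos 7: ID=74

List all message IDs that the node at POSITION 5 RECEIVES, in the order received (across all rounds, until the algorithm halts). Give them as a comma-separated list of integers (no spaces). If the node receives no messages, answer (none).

Answer: 16,73,74,83

Derivation:
Round 1: pos1(id18) recv 42: fwd; pos2(id71) recv 18: drop; pos3(id73) recv 71: drop; pos4(id16) recv 73: fwd; pos5(id83) recv 16: drop; pos6(id13) recv 83: fwd; pos7(id74) recv 13: drop; pos0(id42) recv 74: fwd
Round 2: pos2(id71) recv 42: drop; pos5(id83) recv 73: drop; pos7(id74) recv 83: fwd; pos1(id18) recv 74: fwd
Round 3: pos0(id42) recv 83: fwd; pos2(id71) recv 74: fwd
Round 4: pos1(id18) recv 83: fwd; pos3(id73) recv 74: fwd
Round 5: pos2(id71) recv 83: fwd; pos4(id16) recv 74: fwd
Round 6: pos3(id73) recv 83: fwd; pos5(id83) recv 74: drop
Round 7: pos4(id16) recv 83: fwd
Round 8: pos5(id83) recv 83: ELECTED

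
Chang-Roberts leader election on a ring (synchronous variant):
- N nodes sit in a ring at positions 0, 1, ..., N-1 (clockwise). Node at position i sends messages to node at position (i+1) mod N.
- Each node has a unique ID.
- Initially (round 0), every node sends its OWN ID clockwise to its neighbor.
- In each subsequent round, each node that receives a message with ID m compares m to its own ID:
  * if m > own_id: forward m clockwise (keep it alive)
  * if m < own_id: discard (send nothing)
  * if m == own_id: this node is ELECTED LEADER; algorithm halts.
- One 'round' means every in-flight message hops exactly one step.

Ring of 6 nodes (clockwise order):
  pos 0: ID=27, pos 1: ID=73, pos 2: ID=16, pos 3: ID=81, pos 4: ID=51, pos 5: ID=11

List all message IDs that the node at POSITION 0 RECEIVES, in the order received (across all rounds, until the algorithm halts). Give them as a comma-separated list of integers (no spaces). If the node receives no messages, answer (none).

Round 1: pos1(id73) recv 27: drop; pos2(id16) recv 73: fwd; pos3(id81) recv 16: drop; pos4(id51) recv 81: fwd; pos5(id11) recv 51: fwd; pos0(id27) recv 11: drop
Round 2: pos3(id81) recv 73: drop; pos5(id11) recv 81: fwd; pos0(id27) recv 51: fwd
Round 3: pos0(id27) recv 81: fwd; pos1(id73) recv 51: drop
Round 4: pos1(id73) recv 81: fwd
Round 5: pos2(id16) recv 81: fwd
Round 6: pos3(id81) recv 81: ELECTED

Answer: 11,51,81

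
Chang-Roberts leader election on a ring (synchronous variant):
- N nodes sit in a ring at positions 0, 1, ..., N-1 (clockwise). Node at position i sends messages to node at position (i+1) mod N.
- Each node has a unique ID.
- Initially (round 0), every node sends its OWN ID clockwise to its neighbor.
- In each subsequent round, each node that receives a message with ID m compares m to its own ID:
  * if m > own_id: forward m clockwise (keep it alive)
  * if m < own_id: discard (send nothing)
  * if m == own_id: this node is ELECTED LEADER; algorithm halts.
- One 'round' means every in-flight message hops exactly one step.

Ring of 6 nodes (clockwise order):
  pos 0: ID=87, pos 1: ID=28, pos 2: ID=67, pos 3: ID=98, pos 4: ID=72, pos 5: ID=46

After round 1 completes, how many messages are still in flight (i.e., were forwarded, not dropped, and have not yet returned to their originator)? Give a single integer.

Answer: 3

Derivation:
Round 1: pos1(id28) recv 87: fwd; pos2(id67) recv 28: drop; pos3(id98) recv 67: drop; pos4(id72) recv 98: fwd; pos5(id46) recv 72: fwd; pos0(id87) recv 46: drop
After round 1: 3 messages still in flight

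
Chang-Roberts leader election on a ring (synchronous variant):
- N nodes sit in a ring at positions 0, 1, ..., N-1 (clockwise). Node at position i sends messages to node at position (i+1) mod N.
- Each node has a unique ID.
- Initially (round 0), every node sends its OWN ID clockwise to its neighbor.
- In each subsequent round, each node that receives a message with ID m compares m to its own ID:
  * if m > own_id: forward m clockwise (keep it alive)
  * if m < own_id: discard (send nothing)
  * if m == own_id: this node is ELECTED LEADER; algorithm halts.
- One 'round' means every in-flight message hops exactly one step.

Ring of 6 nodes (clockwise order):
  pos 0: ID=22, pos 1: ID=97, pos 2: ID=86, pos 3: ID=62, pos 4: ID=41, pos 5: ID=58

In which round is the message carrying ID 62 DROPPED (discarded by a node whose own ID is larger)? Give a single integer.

Round 1: pos1(id97) recv 22: drop; pos2(id86) recv 97: fwd; pos3(id62) recv 86: fwd; pos4(id41) recv 62: fwd; pos5(id58) recv 41: drop; pos0(id22) recv 58: fwd
Round 2: pos3(id62) recv 97: fwd; pos4(id41) recv 86: fwd; pos5(id58) recv 62: fwd; pos1(id97) recv 58: drop
Round 3: pos4(id41) recv 97: fwd; pos5(id58) recv 86: fwd; pos0(id22) recv 62: fwd
Round 4: pos5(id58) recv 97: fwd; pos0(id22) recv 86: fwd; pos1(id97) recv 62: drop
Round 5: pos0(id22) recv 97: fwd; pos1(id97) recv 86: drop
Round 6: pos1(id97) recv 97: ELECTED
Message ID 62 originates at pos 3; dropped at pos 1 in round 4

Answer: 4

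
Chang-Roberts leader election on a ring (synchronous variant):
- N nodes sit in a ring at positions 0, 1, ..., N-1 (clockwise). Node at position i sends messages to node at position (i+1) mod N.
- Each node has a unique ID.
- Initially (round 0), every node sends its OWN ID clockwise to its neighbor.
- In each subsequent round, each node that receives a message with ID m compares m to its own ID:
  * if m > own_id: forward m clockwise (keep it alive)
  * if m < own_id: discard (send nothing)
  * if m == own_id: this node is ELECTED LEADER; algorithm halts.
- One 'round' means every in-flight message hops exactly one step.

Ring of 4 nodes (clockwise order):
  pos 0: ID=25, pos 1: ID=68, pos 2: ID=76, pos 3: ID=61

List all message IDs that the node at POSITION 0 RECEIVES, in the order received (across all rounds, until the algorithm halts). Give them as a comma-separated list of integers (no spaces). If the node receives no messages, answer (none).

Round 1: pos1(id68) recv 25: drop; pos2(id76) recv 68: drop; pos3(id61) recv 76: fwd; pos0(id25) recv 61: fwd
Round 2: pos0(id25) recv 76: fwd; pos1(id68) recv 61: drop
Round 3: pos1(id68) recv 76: fwd
Round 4: pos2(id76) recv 76: ELECTED

Answer: 61,76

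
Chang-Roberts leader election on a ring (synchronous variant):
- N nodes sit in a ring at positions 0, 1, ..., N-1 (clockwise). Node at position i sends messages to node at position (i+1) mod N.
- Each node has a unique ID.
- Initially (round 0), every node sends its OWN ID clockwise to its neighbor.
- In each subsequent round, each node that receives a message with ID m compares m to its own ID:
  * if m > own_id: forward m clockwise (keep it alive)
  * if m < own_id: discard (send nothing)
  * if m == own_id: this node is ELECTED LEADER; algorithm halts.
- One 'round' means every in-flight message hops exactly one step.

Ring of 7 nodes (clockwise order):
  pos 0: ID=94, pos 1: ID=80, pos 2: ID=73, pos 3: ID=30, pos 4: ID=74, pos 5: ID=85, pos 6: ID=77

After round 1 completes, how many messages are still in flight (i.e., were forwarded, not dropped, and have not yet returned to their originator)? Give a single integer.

Answer: 4

Derivation:
Round 1: pos1(id80) recv 94: fwd; pos2(id73) recv 80: fwd; pos3(id30) recv 73: fwd; pos4(id74) recv 30: drop; pos5(id85) recv 74: drop; pos6(id77) recv 85: fwd; pos0(id94) recv 77: drop
After round 1: 4 messages still in flight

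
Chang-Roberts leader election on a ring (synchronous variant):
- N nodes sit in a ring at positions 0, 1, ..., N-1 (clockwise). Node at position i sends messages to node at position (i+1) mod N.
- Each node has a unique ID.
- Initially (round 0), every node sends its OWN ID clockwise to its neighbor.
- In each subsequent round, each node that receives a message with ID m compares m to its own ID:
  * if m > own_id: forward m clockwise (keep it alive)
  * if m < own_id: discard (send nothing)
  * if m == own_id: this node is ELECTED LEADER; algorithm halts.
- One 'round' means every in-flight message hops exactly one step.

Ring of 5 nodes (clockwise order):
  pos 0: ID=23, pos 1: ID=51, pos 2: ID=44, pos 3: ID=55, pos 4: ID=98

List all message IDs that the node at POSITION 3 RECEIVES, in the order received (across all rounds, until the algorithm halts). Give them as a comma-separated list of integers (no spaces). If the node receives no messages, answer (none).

Round 1: pos1(id51) recv 23: drop; pos2(id44) recv 51: fwd; pos3(id55) recv 44: drop; pos4(id98) recv 55: drop; pos0(id23) recv 98: fwd
Round 2: pos3(id55) recv 51: drop; pos1(id51) recv 98: fwd
Round 3: pos2(id44) recv 98: fwd
Round 4: pos3(id55) recv 98: fwd
Round 5: pos4(id98) recv 98: ELECTED

Answer: 44,51,98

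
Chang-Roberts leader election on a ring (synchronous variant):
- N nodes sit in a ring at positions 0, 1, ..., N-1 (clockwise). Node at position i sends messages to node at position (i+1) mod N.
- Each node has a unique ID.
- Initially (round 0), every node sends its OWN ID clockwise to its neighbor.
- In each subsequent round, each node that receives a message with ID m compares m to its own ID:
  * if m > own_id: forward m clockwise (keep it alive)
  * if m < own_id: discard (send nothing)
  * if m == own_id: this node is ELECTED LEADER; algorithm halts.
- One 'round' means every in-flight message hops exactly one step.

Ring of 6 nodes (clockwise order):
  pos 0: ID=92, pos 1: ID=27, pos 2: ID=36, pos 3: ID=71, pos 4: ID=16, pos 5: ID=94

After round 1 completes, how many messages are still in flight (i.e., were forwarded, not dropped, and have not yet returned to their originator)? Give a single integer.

Round 1: pos1(id27) recv 92: fwd; pos2(id36) recv 27: drop; pos3(id71) recv 36: drop; pos4(id16) recv 71: fwd; pos5(id94) recv 16: drop; pos0(id92) recv 94: fwd
After round 1: 3 messages still in flight

Answer: 3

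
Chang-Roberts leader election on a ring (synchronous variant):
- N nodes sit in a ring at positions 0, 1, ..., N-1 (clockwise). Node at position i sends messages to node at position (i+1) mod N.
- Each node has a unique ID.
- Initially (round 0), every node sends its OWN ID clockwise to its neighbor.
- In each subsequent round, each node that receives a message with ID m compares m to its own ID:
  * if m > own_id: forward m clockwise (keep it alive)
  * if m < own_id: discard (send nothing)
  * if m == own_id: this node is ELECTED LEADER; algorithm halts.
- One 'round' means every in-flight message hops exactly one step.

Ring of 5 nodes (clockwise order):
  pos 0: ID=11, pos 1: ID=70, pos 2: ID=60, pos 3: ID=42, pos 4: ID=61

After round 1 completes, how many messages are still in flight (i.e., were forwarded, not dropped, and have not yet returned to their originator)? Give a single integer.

Answer: 3

Derivation:
Round 1: pos1(id70) recv 11: drop; pos2(id60) recv 70: fwd; pos3(id42) recv 60: fwd; pos4(id61) recv 42: drop; pos0(id11) recv 61: fwd
After round 1: 3 messages still in flight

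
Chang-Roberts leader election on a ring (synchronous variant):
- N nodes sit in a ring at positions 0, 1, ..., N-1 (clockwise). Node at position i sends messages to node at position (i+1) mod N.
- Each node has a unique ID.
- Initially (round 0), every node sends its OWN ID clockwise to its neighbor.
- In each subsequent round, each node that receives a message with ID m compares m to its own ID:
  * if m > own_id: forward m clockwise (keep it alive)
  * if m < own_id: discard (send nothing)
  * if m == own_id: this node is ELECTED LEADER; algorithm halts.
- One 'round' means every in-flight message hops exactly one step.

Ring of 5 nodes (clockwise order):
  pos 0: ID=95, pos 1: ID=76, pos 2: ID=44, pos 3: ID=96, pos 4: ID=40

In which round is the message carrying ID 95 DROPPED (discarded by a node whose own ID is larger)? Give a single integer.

Answer: 3

Derivation:
Round 1: pos1(id76) recv 95: fwd; pos2(id44) recv 76: fwd; pos3(id96) recv 44: drop; pos4(id40) recv 96: fwd; pos0(id95) recv 40: drop
Round 2: pos2(id44) recv 95: fwd; pos3(id96) recv 76: drop; pos0(id95) recv 96: fwd
Round 3: pos3(id96) recv 95: drop; pos1(id76) recv 96: fwd
Round 4: pos2(id44) recv 96: fwd
Round 5: pos3(id96) recv 96: ELECTED
Message ID 95 originates at pos 0; dropped at pos 3 in round 3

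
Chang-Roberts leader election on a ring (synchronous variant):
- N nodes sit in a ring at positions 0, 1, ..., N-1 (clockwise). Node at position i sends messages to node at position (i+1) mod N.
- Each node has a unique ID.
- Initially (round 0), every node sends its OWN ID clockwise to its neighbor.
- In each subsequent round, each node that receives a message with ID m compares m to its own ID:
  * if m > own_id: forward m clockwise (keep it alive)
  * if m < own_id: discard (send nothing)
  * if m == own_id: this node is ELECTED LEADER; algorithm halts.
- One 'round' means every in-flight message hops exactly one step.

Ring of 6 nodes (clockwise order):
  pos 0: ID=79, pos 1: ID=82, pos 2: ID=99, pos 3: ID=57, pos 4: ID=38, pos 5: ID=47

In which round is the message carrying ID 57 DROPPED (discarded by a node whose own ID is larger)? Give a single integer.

Round 1: pos1(id82) recv 79: drop; pos2(id99) recv 82: drop; pos3(id57) recv 99: fwd; pos4(id38) recv 57: fwd; pos5(id47) recv 38: drop; pos0(id79) recv 47: drop
Round 2: pos4(id38) recv 99: fwd; pos5(id47) recv 57: fwd
Round 3: pos5(id47) recv 99: fwd; pos0(id79) recv 57: drop
Round 4: pos0(id79) recv 99: fwd
Round 5: pos1(id82) recv 99: fwd
Round 6: pos2(id99) recv 99: ELECTED
Message ID 57 originates at pos 3; dropped at pos 0 in round 3

Answer: 3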